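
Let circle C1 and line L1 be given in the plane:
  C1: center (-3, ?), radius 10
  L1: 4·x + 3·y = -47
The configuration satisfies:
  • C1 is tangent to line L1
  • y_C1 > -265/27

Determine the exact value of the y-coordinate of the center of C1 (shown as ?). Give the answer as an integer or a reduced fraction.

5

1. [C1‖L1]  y_C1² + (70/3)y_C1 − 425/3 = 0  ⇒  y_C1 = -85/3 or 5
2. given y_C1 > -265/27: keep 5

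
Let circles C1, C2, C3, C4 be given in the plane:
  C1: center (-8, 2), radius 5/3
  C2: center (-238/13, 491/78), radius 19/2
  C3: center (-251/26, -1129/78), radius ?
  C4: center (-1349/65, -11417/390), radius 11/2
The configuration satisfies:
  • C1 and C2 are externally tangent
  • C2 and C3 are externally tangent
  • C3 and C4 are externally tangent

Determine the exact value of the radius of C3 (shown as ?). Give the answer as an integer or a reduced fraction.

13

1. [ext C2·C3]  r_C3² + 19r_C3 − 416 = 0  ⇒  r_C3 = 13 (r>0 drops 1)
2. [ext C3·C4]  r_C3² + 11r_C3 − 312 = 0  ⇒  r_C3 = 13 (r>0 drops 1)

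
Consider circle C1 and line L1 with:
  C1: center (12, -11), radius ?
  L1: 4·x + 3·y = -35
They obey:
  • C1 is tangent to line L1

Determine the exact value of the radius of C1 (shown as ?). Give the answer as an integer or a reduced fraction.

10

1. [C1‖L1]  r_C1² − 100 = 0  ⇒  r_C1 = 10 (r>0 drops 1)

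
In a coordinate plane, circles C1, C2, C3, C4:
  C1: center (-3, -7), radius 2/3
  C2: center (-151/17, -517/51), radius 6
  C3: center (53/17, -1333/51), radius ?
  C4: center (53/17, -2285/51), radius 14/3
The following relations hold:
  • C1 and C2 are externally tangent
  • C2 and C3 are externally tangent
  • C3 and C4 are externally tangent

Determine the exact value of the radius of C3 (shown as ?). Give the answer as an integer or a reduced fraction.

1. [ext C2·C3]  r_C3² + 12r_C3 − 364 = 0  ⇒  r_C3 = 14 (r>0 drops 1)
2. [ext C3·C4]  r_C3² + (28/3)r_C3 − 980/3 = 0  ⇒  r_C3 = 14 (r>0 drops 1)

14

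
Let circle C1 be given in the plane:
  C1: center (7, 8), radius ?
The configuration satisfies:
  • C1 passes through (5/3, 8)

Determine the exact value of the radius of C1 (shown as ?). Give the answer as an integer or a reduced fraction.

16/3

1. [C1∋P]  r_C1² − 256/9 = 0  ⇒  r_C1 = 16/3 (r>0 drops 1)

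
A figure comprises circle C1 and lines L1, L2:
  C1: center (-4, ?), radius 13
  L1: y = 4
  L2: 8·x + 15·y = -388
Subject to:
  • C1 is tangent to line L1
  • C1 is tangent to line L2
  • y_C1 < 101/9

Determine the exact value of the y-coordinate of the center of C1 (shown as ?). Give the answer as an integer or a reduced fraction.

1. [C1‖L1]  y_C1² − 8y_C1 − 153 = 0  ⇒  y_C1 = -9 or 17
2. [C1‖L2]  y_C1² + (712/15)y_C1 + 1731/5 = 0  ⇒  y_C1 = -577/15 or -9

-9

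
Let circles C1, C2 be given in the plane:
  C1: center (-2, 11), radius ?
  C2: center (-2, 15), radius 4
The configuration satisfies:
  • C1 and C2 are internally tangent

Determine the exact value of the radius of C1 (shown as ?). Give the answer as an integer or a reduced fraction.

8

1. [int C1,C2]  r_C1² − 8r_C1 = 0  ⇒  r_C1 = 8 (r>0 drops 1)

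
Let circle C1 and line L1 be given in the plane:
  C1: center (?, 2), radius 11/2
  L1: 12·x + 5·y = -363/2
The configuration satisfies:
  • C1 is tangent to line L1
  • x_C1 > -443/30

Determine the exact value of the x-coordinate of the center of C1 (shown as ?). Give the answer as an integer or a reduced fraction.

-10

1. [C1‖L1]  x_C1² + (383/12)x_C1 + 1315/6 = 0  ⇒  x_C1 = -263/12 or -10
2. given x_C1 > -443/30: keep -10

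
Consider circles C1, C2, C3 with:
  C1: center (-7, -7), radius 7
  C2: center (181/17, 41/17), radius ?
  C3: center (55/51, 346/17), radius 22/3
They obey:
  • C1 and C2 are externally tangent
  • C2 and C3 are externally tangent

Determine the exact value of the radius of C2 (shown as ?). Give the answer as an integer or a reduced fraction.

13

1. [ext C1·C2]  r_C2² + 14r_C2 − 351 = 0  ⇒  r_C2 = 13 (r>0 drops 1)
2. [ext C2·C3]  r_C2² + (44/3)r_C2 − 1079/3 = 0  ⇒  r_C2 = 13 (r>0 drops 1)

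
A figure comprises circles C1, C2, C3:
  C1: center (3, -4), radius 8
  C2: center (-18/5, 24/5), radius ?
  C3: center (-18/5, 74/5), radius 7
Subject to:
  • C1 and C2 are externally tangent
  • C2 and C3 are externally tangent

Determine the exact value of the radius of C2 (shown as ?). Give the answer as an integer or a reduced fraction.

3

1. [ext C1·C2]  r_C2² + 16r_C2 − 57 = 0  ⇒  r_C2 = 3 (r>0 drops 1)
2. [ext C2·C3]  r_C2² + 14r_C2 − 51 = 0  ⇒  r_C2 = 3 (r>0 drops 1)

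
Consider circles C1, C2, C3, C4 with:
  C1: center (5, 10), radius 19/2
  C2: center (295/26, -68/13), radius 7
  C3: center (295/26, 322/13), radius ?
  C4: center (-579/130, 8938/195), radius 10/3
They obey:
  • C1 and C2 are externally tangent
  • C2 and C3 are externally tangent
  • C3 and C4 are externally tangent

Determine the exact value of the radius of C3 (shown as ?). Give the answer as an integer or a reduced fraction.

23

1. [ext C2·C3]  r_C3² + 14r_C3 − 851 = 0  ⇒  r_C3 = 23 (r>0 drops 1)
2. [ext C3·C4]  r_C3² + (20/3)r_C3 − 2047/3 = 0  ⇒  r_C3 = 23 (r>0 drops 1)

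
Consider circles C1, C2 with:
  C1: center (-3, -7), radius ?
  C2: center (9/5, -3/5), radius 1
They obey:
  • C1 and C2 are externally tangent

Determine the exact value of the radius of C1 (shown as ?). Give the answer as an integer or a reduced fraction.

1. [ext C1·C2]  r_C1² + 2r_C1 − 63 = 0  ⇒  r_C1 = 7 (r>0 drops 1)

7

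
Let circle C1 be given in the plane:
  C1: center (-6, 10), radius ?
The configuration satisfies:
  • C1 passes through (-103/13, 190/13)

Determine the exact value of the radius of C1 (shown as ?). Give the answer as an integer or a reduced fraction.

5

1. [C1∋P]  r_C1² − 25 = 0  ⇒  r_C1 = 5 (r>0 drops 1)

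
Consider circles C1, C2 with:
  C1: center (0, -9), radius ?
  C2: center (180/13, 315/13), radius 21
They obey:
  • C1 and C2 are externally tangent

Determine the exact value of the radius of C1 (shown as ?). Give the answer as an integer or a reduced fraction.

1. [ext C1·C2]  r_C1² + 42r_C1 − 855 = 0  ⇒  r_C1 = 15 (r>0 drops 1)

15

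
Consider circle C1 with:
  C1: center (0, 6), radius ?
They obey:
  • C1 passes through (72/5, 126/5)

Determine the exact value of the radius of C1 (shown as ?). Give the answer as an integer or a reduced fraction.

1. [C1∋P]  r_C1² − 576 = 0  ⇒  r_C1 = 24 (r>0 drops 1)

24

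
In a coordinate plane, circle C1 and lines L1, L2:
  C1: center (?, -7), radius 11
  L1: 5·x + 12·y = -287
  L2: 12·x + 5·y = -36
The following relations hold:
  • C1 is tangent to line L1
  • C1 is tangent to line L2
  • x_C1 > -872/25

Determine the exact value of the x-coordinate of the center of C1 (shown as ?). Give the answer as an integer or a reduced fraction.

-12

1. [C1‖L1]  x_C1² + (406/5)x_C1 + 4152/5 = 0  ⇒  x_C1 = -346/5 or -12
2. [C1‖L2]  x_C1² + (1/6)x_C1 − 142 = 0  ⇒  x_C1 = -12 or 71/6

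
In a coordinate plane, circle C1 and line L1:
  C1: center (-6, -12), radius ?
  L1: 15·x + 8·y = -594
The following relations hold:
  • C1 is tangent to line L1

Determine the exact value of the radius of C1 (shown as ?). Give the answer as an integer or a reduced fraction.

1. [C1‖L1]  r_C1² − 576 = 0  ⇒  r_C1 = 24 (r>0 drops 1)

24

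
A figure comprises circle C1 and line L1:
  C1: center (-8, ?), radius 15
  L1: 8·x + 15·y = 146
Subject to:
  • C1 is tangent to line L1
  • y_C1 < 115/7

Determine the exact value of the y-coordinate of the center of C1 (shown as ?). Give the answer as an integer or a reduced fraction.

-3

1. [C1‖L1]  y_C1² − 28y_C1 − 93 = 0  ⇒  y_C1 = -3 or 31
2. given y_C1 < 115/7: keep -3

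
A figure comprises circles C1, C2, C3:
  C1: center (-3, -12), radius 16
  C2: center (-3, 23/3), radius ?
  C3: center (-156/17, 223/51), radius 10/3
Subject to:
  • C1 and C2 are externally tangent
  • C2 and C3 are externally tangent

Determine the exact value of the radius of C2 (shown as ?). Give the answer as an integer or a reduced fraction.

1. [ext C1·C2]  r_C2² + 32r_C2 − 1177/9 = 0  ⇒  r_C2 = 11/3 (r>0 drops 1)
2. [ext C2·C3]  r_C2² + (20/3)r_C2 − 341/9 = 0  ⇒  r_C2 = 11/3 (r>0 drops 1)

11/3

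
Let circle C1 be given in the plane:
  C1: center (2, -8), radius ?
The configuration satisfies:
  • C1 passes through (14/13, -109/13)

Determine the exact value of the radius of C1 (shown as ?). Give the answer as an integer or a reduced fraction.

1. [C1∋P]  r_C1² − 1 = 0  ⇒  r_C1 = 1 (r>0 drops 1)

1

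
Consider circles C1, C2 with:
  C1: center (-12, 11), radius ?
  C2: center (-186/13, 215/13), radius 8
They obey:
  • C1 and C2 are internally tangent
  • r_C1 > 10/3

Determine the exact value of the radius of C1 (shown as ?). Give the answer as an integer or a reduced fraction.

14

1. [int C1,C2]  r_C1² − 16r_C1 + 28 = 0  ⇒  r_C1 = 2 or 14
2. given r_C1 > 10/3: keep 14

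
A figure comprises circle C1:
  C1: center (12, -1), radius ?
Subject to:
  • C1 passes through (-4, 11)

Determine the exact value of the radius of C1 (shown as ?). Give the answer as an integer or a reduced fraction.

1. [C1∋P]  r_C1² − 400 = 0  ⇒  r_C1 = 20 (r>0 drops 1)

20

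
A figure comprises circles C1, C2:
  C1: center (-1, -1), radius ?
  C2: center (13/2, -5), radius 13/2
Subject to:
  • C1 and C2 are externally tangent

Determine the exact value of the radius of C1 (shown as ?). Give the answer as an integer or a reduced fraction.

1. [ext C1·C2]  r_C1² + 13r_C1 − 30 = 0  ⇒  r_C1 = 2 (r>0 drops 1)

2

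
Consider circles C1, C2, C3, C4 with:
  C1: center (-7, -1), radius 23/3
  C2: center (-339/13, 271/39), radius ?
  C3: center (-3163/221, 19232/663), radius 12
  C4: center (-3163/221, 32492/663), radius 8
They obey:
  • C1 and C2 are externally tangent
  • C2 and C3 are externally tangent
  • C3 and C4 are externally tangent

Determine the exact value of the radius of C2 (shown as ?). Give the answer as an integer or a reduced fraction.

13

1. [ext C1·C2]  r_C2² + (46/3)r_C2 − 1105/3 = 0  ⇒  r_C2 = 13 (r>0 drops 1)
2. [ext C2·C3]  r_C2² + 24r_C2 − 481 = 0  ⇒  r_C2 = 13 (r>0 drops 1)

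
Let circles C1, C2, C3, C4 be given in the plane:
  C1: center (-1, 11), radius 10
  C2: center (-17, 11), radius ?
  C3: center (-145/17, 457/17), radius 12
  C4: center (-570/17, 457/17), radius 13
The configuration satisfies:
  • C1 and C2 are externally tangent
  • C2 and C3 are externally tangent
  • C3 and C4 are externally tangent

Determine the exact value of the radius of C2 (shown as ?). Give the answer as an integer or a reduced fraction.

1. [ext C1·C2]  r_C2² + 20r_C2 − 156 = 0  ⇒  r_C2 = 6 (r>0 drops 1)
2. [ext C2·C3]  r_C2² + 24r_C2 − 180 = 0  ⇒  r_C2 = 6 (r>0 drops 1)

6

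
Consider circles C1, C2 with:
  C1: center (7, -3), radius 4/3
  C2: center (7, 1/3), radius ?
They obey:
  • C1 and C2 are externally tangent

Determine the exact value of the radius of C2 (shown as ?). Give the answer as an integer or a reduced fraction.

1. [ext C1·C2]  r_C2² + (8/3)r_C2 − 28/3 = 0  ⇒  r_C2 = 2 (r>0 drops 1)

2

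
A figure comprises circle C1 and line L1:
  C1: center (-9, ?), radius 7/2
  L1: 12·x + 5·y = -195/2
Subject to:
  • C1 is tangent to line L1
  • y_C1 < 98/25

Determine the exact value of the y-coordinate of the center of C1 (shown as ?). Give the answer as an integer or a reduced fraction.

-7

1. [C1‖L1]  y_C1² − (21/5)y_C1 − 392/5 = 0  ⇒  y_C1 = -7 or 56/5
2. given y_C1 < 98/25: keep -7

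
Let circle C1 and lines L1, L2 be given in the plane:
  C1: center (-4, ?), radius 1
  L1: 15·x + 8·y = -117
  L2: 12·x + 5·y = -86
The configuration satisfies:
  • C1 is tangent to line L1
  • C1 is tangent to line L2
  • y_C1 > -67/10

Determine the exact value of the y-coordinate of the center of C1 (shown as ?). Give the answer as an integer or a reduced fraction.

-5

1. [C1‖L1]  y_C1² + (57/4)y_C1 + 185/4 = 0  ⇒  y_C1 = -37/4 or -5
2. [C1‖L2]  y_C1² + (76/5)y_C1 + 51 = 0  ⇒  y_C1 = -51/5 or -5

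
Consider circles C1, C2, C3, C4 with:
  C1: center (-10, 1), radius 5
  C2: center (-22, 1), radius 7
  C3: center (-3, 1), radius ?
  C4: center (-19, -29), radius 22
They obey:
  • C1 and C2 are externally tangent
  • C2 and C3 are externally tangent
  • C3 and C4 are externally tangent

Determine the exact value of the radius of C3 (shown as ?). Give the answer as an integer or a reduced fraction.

12

1. [ext C2·C3]  r_C3² + 14r_C3 − 312 = 0  ⇒  r_C3 = 12 (r>0 drops 1)
2. [ext C3·C4]  r_C3² + 44r_C3 − 672 = 0  ⇒  r_C3 = 12 (r>0 drops 1)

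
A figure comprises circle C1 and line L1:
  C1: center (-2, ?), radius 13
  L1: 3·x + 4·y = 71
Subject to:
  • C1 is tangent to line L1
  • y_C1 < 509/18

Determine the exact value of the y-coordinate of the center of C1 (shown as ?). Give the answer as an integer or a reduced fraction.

1. [C1‖L1]  y_C1² − (77/2)y_C1 + 213/2 = 0  ⇒  y_C1 = 3 or 71/2
2. given y_C1 < 509/18: keep 3

3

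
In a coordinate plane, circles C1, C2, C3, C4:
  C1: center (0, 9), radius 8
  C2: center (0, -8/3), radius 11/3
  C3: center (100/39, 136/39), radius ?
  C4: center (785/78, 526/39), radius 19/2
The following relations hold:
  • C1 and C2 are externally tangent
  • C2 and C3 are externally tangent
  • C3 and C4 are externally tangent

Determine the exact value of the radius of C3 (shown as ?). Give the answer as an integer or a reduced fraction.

3

1. [ext C2·C3]  r_C3² + (22/3)r_C3 − 31 = 0  ⇒  r_C3 = 3 (r>0 drops 1)
2. [ext C3·C4]  r_C3² + 19r_C3 − 66 = 0  ⇒  r_C3 = 3 (r>0 drops 1)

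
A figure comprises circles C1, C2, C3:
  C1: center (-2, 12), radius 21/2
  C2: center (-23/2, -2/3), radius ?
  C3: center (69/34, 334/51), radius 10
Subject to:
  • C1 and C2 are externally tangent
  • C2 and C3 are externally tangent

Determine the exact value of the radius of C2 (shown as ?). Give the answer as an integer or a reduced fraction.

16/3

1. [ext C1·C2]  r_C2² + 21r_C2 − 1264/9 = 0  ⇒  r_C2 = 16/3 (r>0 drops 1)
2. [ext C2·C3]  r_C2² + 20r_C2 − 1216/9 = 0  ⇒  r_C2 = 16/3 (r>0 drops 1)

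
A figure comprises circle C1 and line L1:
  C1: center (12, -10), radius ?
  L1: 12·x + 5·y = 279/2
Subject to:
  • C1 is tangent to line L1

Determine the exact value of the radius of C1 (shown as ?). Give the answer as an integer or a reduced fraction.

7/2

1. [C1‖L1]  r_C1² − 49/4 = 0  ⇒  r_C1 = 7/2 (r>0 drops 1)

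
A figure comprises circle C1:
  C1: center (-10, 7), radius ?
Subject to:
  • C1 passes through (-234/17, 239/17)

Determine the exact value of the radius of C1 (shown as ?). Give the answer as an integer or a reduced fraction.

1. [C1∋P]  r_C1² − 64 = 0  ⇒  r_C1 = 8 (r>0 drops 1)

8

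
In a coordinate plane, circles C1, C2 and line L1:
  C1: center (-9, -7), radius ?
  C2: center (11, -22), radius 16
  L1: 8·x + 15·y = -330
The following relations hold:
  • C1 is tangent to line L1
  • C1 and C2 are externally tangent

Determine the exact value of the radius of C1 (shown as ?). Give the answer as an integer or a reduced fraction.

9

1. [C1‖L1]  r_C1² − 81 = 0  ⇒  r_C1 = 9 (r>0 drops 1)
2. [ext C1·C2]  r_C1² + 32r_C1 − 369 = 0  ⇒  r_C1 = 9 (r>0 drops 1)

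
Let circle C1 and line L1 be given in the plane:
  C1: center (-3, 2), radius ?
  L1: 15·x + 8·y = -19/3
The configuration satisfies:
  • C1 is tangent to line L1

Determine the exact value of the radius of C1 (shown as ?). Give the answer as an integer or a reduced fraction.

1. [C1‖L1]  r_C1² − 16/9 = 0  ⇒  r_C1 = 4/3 (r>0 drops 1)

4/3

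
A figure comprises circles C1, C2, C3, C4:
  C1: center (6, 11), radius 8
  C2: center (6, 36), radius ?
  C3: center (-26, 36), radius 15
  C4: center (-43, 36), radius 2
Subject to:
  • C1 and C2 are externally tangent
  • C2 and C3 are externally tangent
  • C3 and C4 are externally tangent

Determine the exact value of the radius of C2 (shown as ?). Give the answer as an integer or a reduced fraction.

17

1. [ext C1·C2]  r_C2² + 16r_C2 − 561 = 0  ⇒  r_C2 = 17 (r>0 drops 1)
2. [ext C2·C3]  r_C2² + 30r_C2 − 799 = 0  ⇒  r_C2 = 17 (r>0 drops 1)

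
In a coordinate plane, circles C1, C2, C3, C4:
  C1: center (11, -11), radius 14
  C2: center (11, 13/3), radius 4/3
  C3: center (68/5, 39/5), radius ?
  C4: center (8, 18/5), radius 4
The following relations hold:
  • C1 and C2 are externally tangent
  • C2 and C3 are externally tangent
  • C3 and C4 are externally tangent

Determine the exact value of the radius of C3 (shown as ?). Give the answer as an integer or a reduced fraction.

1. [ext C2·C3]  r_C3² + (8/3)r_C3 − 17 = 0  ⇒  r_C3 = 3 (r>0 drops 1)
2. [ext C3·C4]  r_C3² + 8r_C3 − 33 = 0  ⇒  r_C3 = 3 (r>0 drops 1)

3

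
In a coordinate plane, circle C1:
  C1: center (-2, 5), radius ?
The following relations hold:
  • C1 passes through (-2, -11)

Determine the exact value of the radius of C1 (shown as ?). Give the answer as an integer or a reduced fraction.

16

1. [C1∋P]  r_C1² − 256 = 0  ⇒  r_C1 = 16 (r>0 drops 1)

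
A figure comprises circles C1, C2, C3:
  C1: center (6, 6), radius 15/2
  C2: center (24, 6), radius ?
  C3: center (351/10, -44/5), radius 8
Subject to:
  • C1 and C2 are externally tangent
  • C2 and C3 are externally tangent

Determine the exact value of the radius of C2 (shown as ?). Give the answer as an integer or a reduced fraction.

1. [ext C1·C2]  r_C2² + 15r_C2 − 1071/4 = 0  ⇒  r_C2 = 21/2 (r>0 drops 1)
2. [ext C2·C3]  r_C2² + 16r_C2 − 1113/4 = 0  ⇒  r_C2 = 21/2 (r>0 drops 1)

21/2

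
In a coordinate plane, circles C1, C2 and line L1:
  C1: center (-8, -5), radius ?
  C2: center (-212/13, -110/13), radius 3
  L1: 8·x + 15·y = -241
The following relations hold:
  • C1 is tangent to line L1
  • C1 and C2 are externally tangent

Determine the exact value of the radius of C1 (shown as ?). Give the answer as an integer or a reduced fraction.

1. [C1‖L1]  r_C1² − 36 = 0  ⇒  r_C1 = 6 (r>0 drops 1)
2. [ext C1·C2]  r_C1² + 6r_C1 − 72 = 0  ⇒  r_C1 = 6 (r>0 drops 1)

6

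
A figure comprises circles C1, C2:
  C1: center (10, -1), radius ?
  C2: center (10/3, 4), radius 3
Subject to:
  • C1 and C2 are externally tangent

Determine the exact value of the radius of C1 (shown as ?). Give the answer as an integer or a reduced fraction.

1. [ext C1·C2]  r_C1² + 6r_C1 − 544/9 = 0  ⇒  r_C1 = 16/3 (r>0 drops 1)

16/3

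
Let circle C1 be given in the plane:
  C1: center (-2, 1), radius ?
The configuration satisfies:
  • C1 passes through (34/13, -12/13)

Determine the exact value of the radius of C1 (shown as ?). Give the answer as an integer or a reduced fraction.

1. [C1∋P]  r_C1² − 25 = 0  ⇒  r_C1 = 5 (r>0 drops 1)

5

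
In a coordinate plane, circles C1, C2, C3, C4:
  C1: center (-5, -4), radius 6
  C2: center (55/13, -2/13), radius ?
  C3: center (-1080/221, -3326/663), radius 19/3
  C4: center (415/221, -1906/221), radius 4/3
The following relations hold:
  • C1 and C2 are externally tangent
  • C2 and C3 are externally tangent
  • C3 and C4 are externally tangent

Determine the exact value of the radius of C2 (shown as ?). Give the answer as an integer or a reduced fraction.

1. [ext C1·C2]  r_C2² + 12r_C2 − 64 = 0  ⇒  r_C2 = 4 (r>0 drops 1)
2. [ext C2·C3]  r_C2² + (38/3)r_C2 − 200/3 = 0  ⇒  r_C2 = 4 (r>0 drops 1)

4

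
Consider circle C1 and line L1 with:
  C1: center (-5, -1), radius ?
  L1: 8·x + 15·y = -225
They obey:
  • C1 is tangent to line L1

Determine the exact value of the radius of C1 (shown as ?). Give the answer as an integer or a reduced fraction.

1. [C1‖L1]  r_C1² − 100 = 0  ⇒  r_C1 = 10 (r>0 drops 1)

10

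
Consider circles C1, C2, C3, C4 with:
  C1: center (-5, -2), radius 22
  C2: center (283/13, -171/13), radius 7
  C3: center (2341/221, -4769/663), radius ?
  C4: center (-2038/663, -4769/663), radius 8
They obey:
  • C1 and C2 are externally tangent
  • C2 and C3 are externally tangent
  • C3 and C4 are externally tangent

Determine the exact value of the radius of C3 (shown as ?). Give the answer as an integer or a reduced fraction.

1. [ext C2·C3]  r_C3² + 14r_C3 − 1003/9 = 0  ⇒  r_C3 = 17/3 (r>0 drops 1)
2. [ext C3·C4]  r_C3² + 16r_C3 − 1105/9 = 0  ⇒  r_C3 = 17/3 (r>0 drops 1)

17/3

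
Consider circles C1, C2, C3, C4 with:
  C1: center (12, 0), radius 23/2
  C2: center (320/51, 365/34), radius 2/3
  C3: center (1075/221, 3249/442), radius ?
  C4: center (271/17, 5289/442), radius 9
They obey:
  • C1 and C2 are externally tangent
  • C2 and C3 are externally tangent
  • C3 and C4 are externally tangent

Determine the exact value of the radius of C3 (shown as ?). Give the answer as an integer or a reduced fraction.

3

1. [ext C2·C3]  r_C3² + (4/3)r_C3 − 13 = 0  ⇒  r_C3 = 3 (r>0 drops 1)
2. [ext C3·C4]  r_C3² + 18r_C3 − 63 = 0  ⇒  r_C3 = 3 (r>0 drops 1)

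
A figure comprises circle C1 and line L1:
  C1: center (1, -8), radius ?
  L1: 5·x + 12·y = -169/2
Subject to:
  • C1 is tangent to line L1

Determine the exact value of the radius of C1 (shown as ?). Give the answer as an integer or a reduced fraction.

1. [C1‖L1]  r_C1² − 1/4 = 0  ⇒  r_C1 = 1/2 (r>0 drops 1)

1/2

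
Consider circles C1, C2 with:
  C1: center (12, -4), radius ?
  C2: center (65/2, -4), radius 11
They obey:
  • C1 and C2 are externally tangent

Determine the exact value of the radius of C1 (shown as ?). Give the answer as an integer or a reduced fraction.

19/2

1. [ext C1·C2]  r_C1² + 22r_C1 − 1197/4 = 0  ⇒  r_C1 = 19/2 (r>0 drops 1)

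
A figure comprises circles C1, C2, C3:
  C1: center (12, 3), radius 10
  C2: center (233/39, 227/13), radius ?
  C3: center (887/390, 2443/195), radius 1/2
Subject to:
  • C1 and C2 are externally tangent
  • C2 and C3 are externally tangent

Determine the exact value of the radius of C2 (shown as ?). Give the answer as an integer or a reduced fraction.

1. [ext C1·C2]  r_C2² + 20r_C2 − 1309/9 = 0  ⇒  r_C2 = 17/3 (r>0 drops 1)
2. [ext C2·C3]  r_C2² + 1r_C2 − 340/9 = 0  ⇒  r_C2 = 17/3 (r>0 drops 1)

17/3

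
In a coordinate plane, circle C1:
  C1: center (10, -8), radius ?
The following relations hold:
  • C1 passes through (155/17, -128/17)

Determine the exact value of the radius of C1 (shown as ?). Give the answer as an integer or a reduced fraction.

1. [C1∋P]  r_C1² − 1 = 0  ⇒  r_C1 = 1 (r>0 drops 1)

1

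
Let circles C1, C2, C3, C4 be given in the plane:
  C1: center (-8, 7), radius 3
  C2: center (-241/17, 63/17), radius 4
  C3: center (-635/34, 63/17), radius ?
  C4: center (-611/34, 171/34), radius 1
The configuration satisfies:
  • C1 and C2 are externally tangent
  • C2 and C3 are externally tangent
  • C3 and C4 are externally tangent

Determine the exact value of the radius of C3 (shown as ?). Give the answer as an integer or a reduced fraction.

1/2

1. [ext C2·C3]  r_C3² + 8r_C3 − 17/4 = 0  ⇒  r_C3 = 1/2 (r>0 drops 1)
2. [ext C3·C4]  r_C3² + 2r_C3 − 5/4 = 0  ⇒  r_C3 = 1/2 (r>0 drops 1)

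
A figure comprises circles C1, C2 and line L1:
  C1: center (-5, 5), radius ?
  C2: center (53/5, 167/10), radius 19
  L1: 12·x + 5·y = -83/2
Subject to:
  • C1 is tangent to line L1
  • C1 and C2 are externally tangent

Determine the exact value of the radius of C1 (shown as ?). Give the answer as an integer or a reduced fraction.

1. [C1‖L1]  r_C1² − 1/4 = 0  ⇒  r_C1 = 1/2 (r>0 drops 1)
2. [ext C1·C2]  r_C1² + 38r_C1 − 77/4 = 0  ⇒  r_C1 = 1/2 (r>0 drops 1)

1/2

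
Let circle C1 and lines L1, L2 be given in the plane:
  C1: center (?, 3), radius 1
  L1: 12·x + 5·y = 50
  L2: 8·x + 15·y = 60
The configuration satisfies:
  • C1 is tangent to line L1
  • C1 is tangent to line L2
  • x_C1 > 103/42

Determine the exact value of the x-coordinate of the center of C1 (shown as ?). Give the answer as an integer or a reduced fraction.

1. [C1‖L1]  x_C1² − (35/6)x_C1 + 22/3 = 0  ⇒  x_C1 = 11/6 or 4
2. [C1‖L2]  x_C1² − (15/4)x_C1 − 1 = 0  ⇒  x_C1 = -1/4 or 4

4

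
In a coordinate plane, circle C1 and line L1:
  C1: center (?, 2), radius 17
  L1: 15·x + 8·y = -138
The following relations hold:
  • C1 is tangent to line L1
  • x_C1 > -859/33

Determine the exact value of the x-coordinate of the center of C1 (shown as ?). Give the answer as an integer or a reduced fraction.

1. [C1‖L1]  x_C1² + (308/15)x_C1 − 1329/5 = 0  ⇒  x_C1 = -443/15 or 9
2. given x_C1 > -859/33: keep 9

9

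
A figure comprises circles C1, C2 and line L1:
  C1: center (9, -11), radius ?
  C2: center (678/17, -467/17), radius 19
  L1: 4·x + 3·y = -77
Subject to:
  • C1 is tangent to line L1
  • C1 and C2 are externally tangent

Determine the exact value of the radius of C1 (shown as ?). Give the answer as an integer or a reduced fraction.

16

1. [C1‖L1]  r_C1² − 256 = 0  ⇒  r_C1 = 16 (r>0 drops 1)
2. [ext C1·C2]  r_C1² + 38r_C1 − 864 = 0  ⇒  r_C1 = 16 (r>0 drops 1)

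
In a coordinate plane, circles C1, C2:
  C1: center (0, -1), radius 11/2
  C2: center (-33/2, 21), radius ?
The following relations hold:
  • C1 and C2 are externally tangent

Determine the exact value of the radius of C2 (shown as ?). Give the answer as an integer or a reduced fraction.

22

1. [ext C1·C2]  r_C2² + 11r_C2 − 726 = 0  ⇒  r_C2 = 22 (r>0 drops 1)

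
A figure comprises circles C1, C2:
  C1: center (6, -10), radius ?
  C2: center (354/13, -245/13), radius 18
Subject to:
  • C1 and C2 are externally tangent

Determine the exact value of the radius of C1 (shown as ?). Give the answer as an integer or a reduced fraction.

5

1. [ext C1·C2]  r_C1² + 36r_C1 − 205 = 0  ⇒  r_C1 = 5 (r>0 drops 1)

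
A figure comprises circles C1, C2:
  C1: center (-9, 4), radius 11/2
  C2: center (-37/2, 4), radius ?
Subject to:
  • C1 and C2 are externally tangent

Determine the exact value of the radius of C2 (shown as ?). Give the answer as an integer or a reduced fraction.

1. [ext C1·C2]  r_C2² + 11r_C2 − 60 = 0  ⇒  r_C2 = 4 (r>0 drops 1)

4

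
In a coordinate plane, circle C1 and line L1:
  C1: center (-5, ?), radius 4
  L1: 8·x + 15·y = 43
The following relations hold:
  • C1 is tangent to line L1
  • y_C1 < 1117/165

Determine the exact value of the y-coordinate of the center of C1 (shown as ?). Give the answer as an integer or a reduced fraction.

1

1. [C1‖L1]  y_C1² − (166/15)y_C1 + 151/15 = 0  ⇒  y_C1 = 1 or 151/15
2. given y_C1 < 1117/165: keep 1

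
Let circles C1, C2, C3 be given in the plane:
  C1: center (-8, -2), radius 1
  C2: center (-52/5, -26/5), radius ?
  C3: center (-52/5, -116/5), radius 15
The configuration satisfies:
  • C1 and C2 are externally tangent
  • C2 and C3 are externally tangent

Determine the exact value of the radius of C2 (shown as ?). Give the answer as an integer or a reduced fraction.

3

1. [ext C1·C2]  r_C2² + 2r_C2 − 15 = 0  ⇒  r_C2 = 3 (r>0 drops 1)
2. [ext C2·C3]  r_C2² + 30r_C2 − 99 = 0  ⇒  r_C2 = 3 (r>0 drops 1)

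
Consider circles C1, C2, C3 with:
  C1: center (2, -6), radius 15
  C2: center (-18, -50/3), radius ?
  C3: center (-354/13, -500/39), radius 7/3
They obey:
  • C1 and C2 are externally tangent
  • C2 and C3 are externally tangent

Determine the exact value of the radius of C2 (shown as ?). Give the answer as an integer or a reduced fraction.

1. [ext C1·C2]  r_C2² + 30r_C2 − 2599/9 = 0  ⇒  r_C2 = 23/3 (r>0 drops 1)
2. [ext C2·C3]  r_C2² + (14/3)r_C2 − 851/9 = 0  ⇒  r_C2 = 23/3 (r>0 drops 1)

23/3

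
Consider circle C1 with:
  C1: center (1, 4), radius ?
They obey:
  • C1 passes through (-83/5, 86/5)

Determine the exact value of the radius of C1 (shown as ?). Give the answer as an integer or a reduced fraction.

1. [C1∋P]  r_C1² − 484 = 0  ⇒  r_C1 = 22 (r>0 drops 1)

22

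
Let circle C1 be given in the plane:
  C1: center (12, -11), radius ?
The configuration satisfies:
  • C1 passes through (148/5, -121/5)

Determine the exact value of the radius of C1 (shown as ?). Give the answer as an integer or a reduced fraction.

1. [C1∋P]  r_C1² − 484 = 0  ⇒  r_C1 = 22 (r>0 drops 1)

22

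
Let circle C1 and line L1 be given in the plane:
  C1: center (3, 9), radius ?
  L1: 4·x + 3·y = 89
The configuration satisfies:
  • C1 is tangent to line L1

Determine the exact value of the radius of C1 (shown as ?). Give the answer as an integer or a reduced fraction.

1. [C1‖L1]  r_C1² − 100 = 0  ⇒  r_C1 = 10 (r>0 drops 1)

10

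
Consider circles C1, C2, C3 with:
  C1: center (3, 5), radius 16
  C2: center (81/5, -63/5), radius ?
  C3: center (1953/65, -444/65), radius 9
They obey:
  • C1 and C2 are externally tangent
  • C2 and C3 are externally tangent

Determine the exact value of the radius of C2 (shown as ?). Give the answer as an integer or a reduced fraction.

1. [ext C1·C2]  r_C2² + 32r_C2 − 228 = 0  ⇒  r_C2 = 6 (r>0 drops 1)
2. [ext C2·C3]  r_C2² + 18r_C2 − 144 = 0  ⇒  r_C2 = 6 (r>0 drops 1)

6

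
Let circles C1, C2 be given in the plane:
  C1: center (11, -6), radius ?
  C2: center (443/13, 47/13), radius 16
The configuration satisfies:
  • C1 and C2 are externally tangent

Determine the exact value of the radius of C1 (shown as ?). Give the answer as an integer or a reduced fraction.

1. [ext C1·C2]  r_C1² + 32r_C1 − 369 = 0  ⇒  r_C1 = 9 (r>0 drops 1)

9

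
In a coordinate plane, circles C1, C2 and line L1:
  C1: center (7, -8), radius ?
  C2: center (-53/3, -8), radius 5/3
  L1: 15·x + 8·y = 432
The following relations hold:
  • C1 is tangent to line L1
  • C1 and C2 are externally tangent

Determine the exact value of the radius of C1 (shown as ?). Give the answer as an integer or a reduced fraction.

23

1. [C1‖L1]  r_C1² − 529 = 0  ⇒  r_C1 = 23 (r>0 drops 1)
2. [ext C1·C2]  r_C1² + (10/3)r_C1 − 1817/3 = 0  ⇒  r_C1 = 23 (r>0 drops 1)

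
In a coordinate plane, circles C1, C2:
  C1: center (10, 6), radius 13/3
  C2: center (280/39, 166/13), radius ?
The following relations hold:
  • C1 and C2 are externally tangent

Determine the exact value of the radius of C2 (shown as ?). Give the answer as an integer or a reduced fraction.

3

1. [ext C1·C2]  r_C2² + (26/3)r_C2 − 35 = 0  ⇒  r_C2 = 3 (r>0 drops 1)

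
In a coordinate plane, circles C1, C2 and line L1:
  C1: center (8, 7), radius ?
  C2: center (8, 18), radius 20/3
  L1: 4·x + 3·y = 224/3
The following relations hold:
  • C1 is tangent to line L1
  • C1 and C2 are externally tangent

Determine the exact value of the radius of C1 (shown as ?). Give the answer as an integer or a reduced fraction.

1. [C1‖L1]  r_C1² − 169/9 = 0  ⇒  r_C1 = 13/3 (r>0 drops 1)
2. [ext C1·C2]  r_C1² + (40/3)r_C1 − 689/9 = 0  ⇒  r_C1 = 13/3 (r>0 drops 1)

13/3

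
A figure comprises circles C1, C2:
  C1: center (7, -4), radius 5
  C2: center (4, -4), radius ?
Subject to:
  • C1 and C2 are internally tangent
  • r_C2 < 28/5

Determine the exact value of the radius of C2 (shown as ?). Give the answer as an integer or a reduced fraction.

2

1. [int C1,C2]  r_C2² − 10r_C2 + 16 = 0  ⇒  r_C2 = 2 or 8
2. given r_C2 < 28/5: keep 2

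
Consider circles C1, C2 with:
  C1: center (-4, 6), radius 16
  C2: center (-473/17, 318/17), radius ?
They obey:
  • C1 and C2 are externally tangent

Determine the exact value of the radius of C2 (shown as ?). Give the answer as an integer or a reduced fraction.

1. [ext C1·C2]  r_C2² + 32r_C2 − 473 = 0  ⇒  r_C2 = 11 (r>0 drops 1)

11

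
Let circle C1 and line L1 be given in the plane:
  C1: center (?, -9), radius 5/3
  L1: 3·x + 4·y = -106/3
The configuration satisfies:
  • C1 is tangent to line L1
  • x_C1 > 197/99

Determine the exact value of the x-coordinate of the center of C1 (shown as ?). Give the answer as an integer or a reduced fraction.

1. [C1‖L1]  x_C1² − (4/9)x_C1 − 23/3 = 0  ⇒  x_C1 = -23/9 or 3
2. given x_C1 > 197/99: keep 3

3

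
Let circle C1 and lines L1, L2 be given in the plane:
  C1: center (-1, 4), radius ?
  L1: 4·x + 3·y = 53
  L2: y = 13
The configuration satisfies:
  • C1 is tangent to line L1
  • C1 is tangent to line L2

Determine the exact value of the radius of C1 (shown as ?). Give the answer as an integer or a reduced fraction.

9

1. [C1‖L1]  r_C1² − 81 = 0  ⇒  r_C1 = 9 (r>0 drops 1)
2. [C1‖L2]  r_C1² − 81 = 0  ⇒  r_C1 = 9 (r>0 drops 1)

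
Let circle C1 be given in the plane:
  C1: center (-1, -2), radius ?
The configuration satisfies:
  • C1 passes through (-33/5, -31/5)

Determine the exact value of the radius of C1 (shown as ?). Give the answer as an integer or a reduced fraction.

1. [C1∋P]  r_C1² − 49 = 0  ⇒  r_C1 = 7 (r>0 drops 1)

7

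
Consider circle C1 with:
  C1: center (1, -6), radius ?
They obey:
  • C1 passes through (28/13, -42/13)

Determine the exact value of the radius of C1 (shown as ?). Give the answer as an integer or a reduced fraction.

3

1. [C1∋P]  r_C1² − 9 = 0  ⇒  r_C1 = 3 (r>0 drops 1)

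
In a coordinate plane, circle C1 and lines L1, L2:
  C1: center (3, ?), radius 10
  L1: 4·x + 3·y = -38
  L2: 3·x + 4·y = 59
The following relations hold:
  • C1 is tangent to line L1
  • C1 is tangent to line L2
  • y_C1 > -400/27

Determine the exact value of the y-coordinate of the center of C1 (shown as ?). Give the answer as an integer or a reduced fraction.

0

1. [C1‖L1]  y_C1² + (100/3)y_C1 = 0  ⇒  y_C1 = -100/3 or 0
2. [C1‖L2]  y_C1² − 25y_C1 = 0  ⇒  y_C1 = 0 or 25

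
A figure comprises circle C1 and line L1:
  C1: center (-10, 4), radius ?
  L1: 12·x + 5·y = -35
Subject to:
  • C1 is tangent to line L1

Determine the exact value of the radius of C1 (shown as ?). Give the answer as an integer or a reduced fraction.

5

1. [C1‖L1]  r_C1² − 25 = 0  ⇒  r_C1 = 5 (r>0 drops 1)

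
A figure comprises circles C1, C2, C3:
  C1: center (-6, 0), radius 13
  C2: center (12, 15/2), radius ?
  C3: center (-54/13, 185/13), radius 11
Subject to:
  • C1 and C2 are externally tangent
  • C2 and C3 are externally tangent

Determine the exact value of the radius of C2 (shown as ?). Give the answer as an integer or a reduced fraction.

1. [ext C1·C2]  r_C2² + 26r_C2 − 845/4 = 0  ⇒  r_C2 = 13/2 (r>0 drops 1)
2. [ext C2·C3]  r_C2² + 22r_C2 − 741/4 = 0  ⇒  r_C2 = 13/2 (r>0 drops 1)

13/2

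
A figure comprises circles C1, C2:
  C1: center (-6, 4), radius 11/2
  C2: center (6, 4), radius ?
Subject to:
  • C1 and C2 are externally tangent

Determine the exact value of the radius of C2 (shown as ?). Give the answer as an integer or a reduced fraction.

13/2

1. [ext C1·C2]  r_C2² + 11r_C2 − 455/4 = 0  ⇒  r_C2 = 13/2 (r>0 drops 1)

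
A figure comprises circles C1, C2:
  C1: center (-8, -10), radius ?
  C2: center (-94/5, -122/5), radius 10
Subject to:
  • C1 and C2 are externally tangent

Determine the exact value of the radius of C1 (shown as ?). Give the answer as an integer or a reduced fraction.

1. [ext C1·C2]  r_C1² + 20r_C1 − 224 = 0  ⇒  r_C1 = 8 (r>0 drops 1)

8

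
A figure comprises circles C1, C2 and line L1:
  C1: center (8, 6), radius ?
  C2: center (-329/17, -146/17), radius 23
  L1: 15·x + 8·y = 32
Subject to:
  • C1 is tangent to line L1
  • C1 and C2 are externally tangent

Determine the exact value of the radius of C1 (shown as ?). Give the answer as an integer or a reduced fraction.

8

1. [C1‖L1]  r_C1² − 64 = 0  ⇒  r_C1 = 8 (r>0 drops 1)
2. [ext C1·C2]  r_C1² + 46r_C1 − 432 = 0  ⇒  r_C1 = 8 (r>0 drops 1)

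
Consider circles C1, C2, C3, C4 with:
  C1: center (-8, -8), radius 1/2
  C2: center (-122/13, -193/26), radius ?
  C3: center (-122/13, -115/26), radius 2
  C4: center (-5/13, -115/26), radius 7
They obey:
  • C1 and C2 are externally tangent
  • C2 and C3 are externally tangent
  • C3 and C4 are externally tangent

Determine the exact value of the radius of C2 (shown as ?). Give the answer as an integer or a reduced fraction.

1. [ext C1·C2]  r_C2² + 1r_C2 − 2 = 0  ⇒  r_C2 = 1 (r>0 drops 1)
2. [ext C2·C3]  r_C2² + 4r_C2 − 5 = 0  ⇒  r_C2 = 1 (r>0 drops 1)

1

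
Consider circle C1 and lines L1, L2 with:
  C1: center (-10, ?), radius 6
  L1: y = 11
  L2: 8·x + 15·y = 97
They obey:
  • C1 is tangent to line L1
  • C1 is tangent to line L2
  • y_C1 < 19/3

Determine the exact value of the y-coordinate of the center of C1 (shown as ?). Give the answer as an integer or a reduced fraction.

1. [C1‖L1]  y_C1² − 22y_C1 + 85 = 0  ⇒  y_C1 = 5 or 17
2. [C1‖L2]  y_C1² − (118/5)y_C1 + 93 = 0  ⇒  y_C1 = 5 or 93/5

5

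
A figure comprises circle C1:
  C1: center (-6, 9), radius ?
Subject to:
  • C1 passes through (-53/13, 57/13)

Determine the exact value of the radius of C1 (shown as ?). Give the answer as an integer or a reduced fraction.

1. [C1∋P]  r_C1² − 25 = 0  ⇒  r_C1 = 5 (r>0 drops 1)

5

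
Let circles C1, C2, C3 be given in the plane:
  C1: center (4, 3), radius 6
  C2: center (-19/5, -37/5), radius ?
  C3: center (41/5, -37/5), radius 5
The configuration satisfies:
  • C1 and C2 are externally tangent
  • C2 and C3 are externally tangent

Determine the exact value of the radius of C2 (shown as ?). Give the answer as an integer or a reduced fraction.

1. [ext C1·C2]  r_C2² + 12r_C2 − 133 = 0  ⇒  r_C2 = 7 (r>0 drops 1)
2. [ext C2·C3]  r_C2² + 10r_C2 − 119 = 0  ⇒  r_C2 = 7 (r>0 drops 1)

7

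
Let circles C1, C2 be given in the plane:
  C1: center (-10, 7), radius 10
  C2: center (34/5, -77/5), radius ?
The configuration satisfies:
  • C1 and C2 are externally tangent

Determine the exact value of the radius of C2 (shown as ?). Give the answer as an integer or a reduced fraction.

1. [ext C1·C2]  r_C2² + 20r_C2 − 684 = 0  ⇒  r_C2 = 18 (r>0 drops 1)

18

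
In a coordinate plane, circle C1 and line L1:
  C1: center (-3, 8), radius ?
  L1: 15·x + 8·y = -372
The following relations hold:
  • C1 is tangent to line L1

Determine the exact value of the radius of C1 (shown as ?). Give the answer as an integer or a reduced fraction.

1. [C1‖L1]  r_C1² − 529 = 0  ⇒  r_C1 = 23 (r>0 drops 1)

23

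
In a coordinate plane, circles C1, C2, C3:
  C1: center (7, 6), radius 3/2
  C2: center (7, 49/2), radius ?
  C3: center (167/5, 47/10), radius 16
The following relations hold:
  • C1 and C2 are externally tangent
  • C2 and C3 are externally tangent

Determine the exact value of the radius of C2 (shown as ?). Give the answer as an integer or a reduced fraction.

17

1. [ext C1·C2]  r_C2² + 3r_C2 − 340 = 0  ⇒  r_C2 = 17 (r>0 drops 1)
2. [ext C2·C3]  r_C2² + 32r_C2 − 833 = 0  ⇒  r_C2 = 17 (r>0 drops 1)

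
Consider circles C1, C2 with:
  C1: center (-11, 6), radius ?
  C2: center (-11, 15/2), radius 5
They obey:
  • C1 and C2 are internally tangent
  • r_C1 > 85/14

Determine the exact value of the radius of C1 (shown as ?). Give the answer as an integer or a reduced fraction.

13/2

1. [int C1,C2]  r_C1² − 10r_C1 + 91/4 = 0  ⇒  r_C1 = 7/2 or 13/2
2. given r_C1 > 85/14: keep 13/2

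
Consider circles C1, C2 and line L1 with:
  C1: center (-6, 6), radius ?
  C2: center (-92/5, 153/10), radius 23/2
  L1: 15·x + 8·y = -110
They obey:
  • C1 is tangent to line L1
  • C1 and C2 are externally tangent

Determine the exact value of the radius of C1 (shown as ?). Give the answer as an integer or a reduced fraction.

1. [C1‖L1]  r_C1² − 16 = 0  ⇒  r_C1 = 4 (r>0 drops 1)
2. [ext C1·C2]  r_C1² + 23r_C1 − 108 = 0  ⇒  r_C1 = 4 (r>0 drops 1)

4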